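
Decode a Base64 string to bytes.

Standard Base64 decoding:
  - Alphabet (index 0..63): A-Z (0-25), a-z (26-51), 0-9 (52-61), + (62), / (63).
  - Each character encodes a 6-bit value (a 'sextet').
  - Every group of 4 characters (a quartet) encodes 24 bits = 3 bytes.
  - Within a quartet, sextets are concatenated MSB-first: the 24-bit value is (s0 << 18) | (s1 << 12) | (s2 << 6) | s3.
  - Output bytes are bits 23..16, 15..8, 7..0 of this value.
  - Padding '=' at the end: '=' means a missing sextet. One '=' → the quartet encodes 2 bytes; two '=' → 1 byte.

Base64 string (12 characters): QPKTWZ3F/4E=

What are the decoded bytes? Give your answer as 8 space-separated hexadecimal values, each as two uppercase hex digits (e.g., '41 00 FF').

After char 0 ('Q'=16): chars_in_quartet=1 acc=0x10 bytes_emitted=0
After char 1 ('P'=15): chars_in_quartet=2 acc=0x40F bytes_emitted=0
After char 2 ('K'=10): chars_in_quartet=3 acc=0x103CA bytes_emitted=0
After char 3 ('T'=19): chars_in_quartet=4 acc=0x40F293 -> emit 40 F2 93, reset; bytes_emitted=3
After char 4 ('W'=22): chars_in_quartet=1 acc=0x16 bytes_emitted=3
After char 5 ('Z'=25): chars_in_quartet=2 acc=0x599 bytes_emitted=3
After char 6 ('3'=55): chars_in_quartet=3 acc=0x16677 bytes_emitted=3
After char 7 ('F'=5): chars_in_quartet=4 acc=0x599DC5 -> emit 59 9D C5, reset; bytes_emitted=6
After char 8 ('/'=63): chars_in_quartet=1 acc=0x3F bytes_emitted=6
After char 9 ('4'=56): chars_in_quartet=2 acc=0xFF8 bytes_emitted=6
After char 10 ('E'=4): chars_in_quartet=3 acc=0x3FE04 bytes_emitted=6
Padding '=': partial quartet acc=0x3FE04 -> emit FF 81; bytes_emitted=8

Answer: 40 F2 93 59 9D C5 FF 81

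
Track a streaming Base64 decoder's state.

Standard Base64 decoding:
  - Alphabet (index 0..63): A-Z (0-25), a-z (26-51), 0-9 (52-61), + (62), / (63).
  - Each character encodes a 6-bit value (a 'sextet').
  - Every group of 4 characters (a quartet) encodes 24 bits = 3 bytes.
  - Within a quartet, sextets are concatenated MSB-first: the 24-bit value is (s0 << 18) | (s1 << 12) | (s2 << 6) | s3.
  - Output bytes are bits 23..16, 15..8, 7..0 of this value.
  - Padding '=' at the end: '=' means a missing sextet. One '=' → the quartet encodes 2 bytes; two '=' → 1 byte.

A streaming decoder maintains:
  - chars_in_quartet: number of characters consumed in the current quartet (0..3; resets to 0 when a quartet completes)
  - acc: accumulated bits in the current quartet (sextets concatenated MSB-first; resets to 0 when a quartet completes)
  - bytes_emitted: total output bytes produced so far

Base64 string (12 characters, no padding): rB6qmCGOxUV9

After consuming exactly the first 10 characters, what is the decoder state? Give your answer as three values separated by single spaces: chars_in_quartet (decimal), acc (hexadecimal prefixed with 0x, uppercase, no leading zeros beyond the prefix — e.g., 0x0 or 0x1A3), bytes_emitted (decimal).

After char 0 ('r'=43): chars_in_quartet=1 acc=0x2B bytes_emitted=0
After char 1 ('B'=1): chars_in_quartet=2 acc=0xAC1 bytes_emitted=0
After char 2 ('6'=58): chars_in_quartet=3 acc=0x2B07A bytes_emitted=0
After char 3 ('q'=42): chars_in_quartet=4 acc=0xAC1EAA -> emit AC 1E AA, reset; bytes_emitted=3
After char 4 ('m'=38): chars_in_quartet=1 acc=0x26 bytes_emitted=3
After char 5 ('C'=2): chars_in_quartet=2 acc=0x982 bytes_emitted=3
After char 6 ('G'=6): chars_in_quartet=3 acc=0x26086 bytes_emitted=3
After char 7 ('O'=14): chars_in_quartet=4 acc=0x98218E -> emit 98 21 8E, reset; bytes_emitted=6
After char 8 ('x'=49): chars_in_quartet=1 acc=0x31 bytes_emitted=6
After char 9 ('U'=20): chars_in_quartet=2 acc=0xC54 bytes_emitted=6

Answer: 2 0xC54 6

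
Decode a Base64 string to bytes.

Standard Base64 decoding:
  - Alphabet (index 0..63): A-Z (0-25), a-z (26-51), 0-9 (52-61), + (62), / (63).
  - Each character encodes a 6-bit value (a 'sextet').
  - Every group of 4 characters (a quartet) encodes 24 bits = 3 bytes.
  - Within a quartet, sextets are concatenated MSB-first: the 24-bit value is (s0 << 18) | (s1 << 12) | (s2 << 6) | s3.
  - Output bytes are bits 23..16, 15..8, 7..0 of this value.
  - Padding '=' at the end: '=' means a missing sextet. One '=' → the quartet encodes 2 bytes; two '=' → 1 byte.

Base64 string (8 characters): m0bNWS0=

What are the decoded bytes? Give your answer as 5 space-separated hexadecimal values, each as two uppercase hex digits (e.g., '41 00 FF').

Answer: 9B 46 CD 59 2D

Derivation:
After char 0 ('m'=38): chars_in_quartet=1 acc=0x26 bytes_emitted=0
After char 1 ('0'=52): chars_in_quartet=2 acc=0x9B4 bytes_emitted=0
After char 2 ('b'=27): chars_in_quartet=3 acc=0x26D1B bytes_emitted=0
After char 3 ('N'=13): chars_in_quartet=4 acc=0x9B46CD -> emit 9B 46 CD, reset; bytes_emitted=3
After char 4 ('W'=22): chars_in_quartet=1 acc=0x16 bytes_emitted=3
After char 5 ('S'=18): chars_in_quartet=2 acc=0x592 bytes_emitted=3
After char 6 ('0'=52): chars_in_quartet=3 acc=0x164B4 bytes_emitted=3
Padding '=': partial quartet acc=0x164B4 -> emit 59 2D; bytes_emitted=5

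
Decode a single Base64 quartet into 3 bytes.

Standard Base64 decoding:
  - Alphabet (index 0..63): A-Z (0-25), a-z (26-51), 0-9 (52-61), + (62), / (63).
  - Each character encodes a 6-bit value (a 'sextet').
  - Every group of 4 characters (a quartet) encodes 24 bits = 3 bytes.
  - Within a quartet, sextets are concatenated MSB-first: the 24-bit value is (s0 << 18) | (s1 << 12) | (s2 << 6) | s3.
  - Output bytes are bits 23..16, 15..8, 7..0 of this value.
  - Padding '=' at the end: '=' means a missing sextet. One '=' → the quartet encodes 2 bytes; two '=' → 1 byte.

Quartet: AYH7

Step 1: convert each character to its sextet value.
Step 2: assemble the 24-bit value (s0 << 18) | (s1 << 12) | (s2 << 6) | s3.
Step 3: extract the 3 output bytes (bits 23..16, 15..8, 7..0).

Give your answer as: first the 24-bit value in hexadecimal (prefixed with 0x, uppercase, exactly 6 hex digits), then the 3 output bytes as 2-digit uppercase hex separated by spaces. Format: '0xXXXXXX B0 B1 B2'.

Sextets: A=0, Y=24, H=7, 7=59
24-bit: (0<<18) | (24<<12) | (7<<6) | 59
      = 0x000000 | 0x018000 | 0x0001C0 | 0x00003B
      = 0x0181FB
Bytes: (v>>16)&0xFF=01, (v>>8)&0xFF=81, v&0xFF=FB

Answer: 0x0181FB 01 81 FB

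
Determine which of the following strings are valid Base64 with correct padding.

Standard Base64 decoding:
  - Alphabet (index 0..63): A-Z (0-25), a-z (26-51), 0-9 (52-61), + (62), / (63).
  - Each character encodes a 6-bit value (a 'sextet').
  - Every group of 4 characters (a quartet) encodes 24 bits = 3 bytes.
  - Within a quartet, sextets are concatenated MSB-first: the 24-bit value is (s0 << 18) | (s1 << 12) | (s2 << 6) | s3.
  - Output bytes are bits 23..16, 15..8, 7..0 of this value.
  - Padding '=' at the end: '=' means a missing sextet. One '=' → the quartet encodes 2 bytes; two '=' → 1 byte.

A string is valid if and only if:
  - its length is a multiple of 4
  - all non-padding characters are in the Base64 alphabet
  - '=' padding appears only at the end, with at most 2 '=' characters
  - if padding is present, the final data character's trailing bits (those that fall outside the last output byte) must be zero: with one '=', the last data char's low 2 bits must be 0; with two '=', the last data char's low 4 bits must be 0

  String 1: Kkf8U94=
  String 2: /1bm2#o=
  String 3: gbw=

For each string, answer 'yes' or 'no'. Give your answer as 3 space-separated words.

String 1: 'Kkf8U94=' → valid
String 2: '/1bm2#o=' → invalid (bad char(s): ['#'])
String 3: 'gbw=' → valid

Answer: yes no yes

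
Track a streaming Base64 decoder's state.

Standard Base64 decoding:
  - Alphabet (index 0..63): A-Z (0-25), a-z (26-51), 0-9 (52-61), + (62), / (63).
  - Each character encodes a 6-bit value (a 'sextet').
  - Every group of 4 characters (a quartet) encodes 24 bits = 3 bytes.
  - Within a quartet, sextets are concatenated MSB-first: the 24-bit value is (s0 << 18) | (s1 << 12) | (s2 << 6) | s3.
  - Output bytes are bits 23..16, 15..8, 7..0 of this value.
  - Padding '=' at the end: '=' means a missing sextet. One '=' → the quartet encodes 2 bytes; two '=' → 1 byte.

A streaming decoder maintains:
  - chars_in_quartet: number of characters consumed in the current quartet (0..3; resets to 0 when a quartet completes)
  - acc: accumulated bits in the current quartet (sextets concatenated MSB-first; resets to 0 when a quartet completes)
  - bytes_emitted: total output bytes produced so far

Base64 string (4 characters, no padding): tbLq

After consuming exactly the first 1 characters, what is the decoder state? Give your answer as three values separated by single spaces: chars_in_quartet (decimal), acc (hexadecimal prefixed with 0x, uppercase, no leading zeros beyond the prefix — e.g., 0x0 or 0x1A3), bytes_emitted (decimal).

Answer: 1 0x2D 0

Derivation:
After char 0 ('t'=45): chars_in_quartet=1 acc=0x2D bytes_emitted=0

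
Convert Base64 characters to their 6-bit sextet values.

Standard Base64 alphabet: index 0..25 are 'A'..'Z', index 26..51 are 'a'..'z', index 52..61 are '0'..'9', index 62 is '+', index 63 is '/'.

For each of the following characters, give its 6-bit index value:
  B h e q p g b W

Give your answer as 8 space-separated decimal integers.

'B': A..Z range, ord('B') − ord('A') = 1
'h': a..z range, 26 + ord('h') − ord('a') = 33
'e': a..z range, 26 + ord('e') − ord('a') = 30
'q': a..z range, 26 + ord('q') − ord('a') = 42
'p': a..z range, 26 + ord('p') − ord('a') = 41
'g': a..z range, 26 + ord('g') − ord('a') = 32
'b': a..z range, 26 + ord('b') − ord('a') = 27
'W': A..Z range, ord('W') − ord('A') = 22

Answer: 1 33 30 42 41 32 27 22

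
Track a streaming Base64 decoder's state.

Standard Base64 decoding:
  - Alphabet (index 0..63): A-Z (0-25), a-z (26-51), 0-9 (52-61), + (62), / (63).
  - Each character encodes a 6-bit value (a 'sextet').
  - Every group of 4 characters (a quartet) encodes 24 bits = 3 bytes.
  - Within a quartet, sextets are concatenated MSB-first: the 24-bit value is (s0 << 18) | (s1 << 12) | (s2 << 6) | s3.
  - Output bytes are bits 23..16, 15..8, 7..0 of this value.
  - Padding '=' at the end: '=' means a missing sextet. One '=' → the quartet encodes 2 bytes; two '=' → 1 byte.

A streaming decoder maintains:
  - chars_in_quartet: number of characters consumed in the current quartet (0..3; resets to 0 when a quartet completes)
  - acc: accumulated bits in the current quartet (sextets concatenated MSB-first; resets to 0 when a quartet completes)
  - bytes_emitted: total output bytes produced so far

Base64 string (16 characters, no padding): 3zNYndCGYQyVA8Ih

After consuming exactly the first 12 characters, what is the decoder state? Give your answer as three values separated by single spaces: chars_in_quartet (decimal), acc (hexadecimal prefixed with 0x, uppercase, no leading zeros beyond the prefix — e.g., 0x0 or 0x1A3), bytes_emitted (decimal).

Answer: 0 0x0 9

Derivation:
After char 0 ('3'=55): chars_in_quartet=1 acc=0x37 bytes_emitted=0
After char 1 ('z'=51): chars_in_quartet=2 acc=0xDF3 bytes_emitted=0
After char 2 ('N'=13): chars_in_quartet=3 acc=0x37CCD bytes_emitted=0
After char 3 ('Y'=24): chars_in_quartet=4 acc=0xDF3358 -> emit DF 33 58, reset; bytes_emitted=3
After char 4 ('n'=39): chars_in_quartet=1 acc=0x27 bytes_emitted=3
After char 5 ('d'=29): chars_in_quartet=2 acc=0x9DD bytes_emitted=3
After char 6 ('C'=2): chars_in_quartet=3 acc=0x27742 bytes_emitted=3
After char 7 ('G'=6): chars_in_quartet=4 acc=0x9DD086 -> emit 9D D0 86, reset; bytes_emitted=6
After char 8 ('Y'=24): chars_in_quartet=1 acc=0x18 bytes_emitted=6
After char 9 ('Q'=16): chars_in_quartet=2 acc=0x610 bytes_emitted=6
After char 10 ('y'=50): chars_in_quartet=3 acc=0x18432 bytes_emitted=6
After char 11 ('V'=21): chars_in_quartet=4 acc=0x610C95 -> emit 61 0C 95, reset; bytes_emitted=9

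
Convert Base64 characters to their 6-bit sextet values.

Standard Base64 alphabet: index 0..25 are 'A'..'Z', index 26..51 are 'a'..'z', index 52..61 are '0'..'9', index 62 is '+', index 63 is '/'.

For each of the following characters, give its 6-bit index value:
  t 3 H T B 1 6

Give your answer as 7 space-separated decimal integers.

Answer: 45 55 7 19 1 53 58

Derivation:
't': a..z range, 26 + ord('t') − ord('a') = 45
'3': 0..9 range, 52 + ord('3') − ord('0') = 55
'H': A..Z range, ord('H') − ord('A') = 7
'T': A..Z range, ord('T') − ord('A') = 19
'B': A..Z range, ord('B') − ord('A') = 1
'1': 0..9 range, 52 + ord('1') − ord('0') = 53
'6': 0..9 range, 52 + ord('6') − ord('0') = 58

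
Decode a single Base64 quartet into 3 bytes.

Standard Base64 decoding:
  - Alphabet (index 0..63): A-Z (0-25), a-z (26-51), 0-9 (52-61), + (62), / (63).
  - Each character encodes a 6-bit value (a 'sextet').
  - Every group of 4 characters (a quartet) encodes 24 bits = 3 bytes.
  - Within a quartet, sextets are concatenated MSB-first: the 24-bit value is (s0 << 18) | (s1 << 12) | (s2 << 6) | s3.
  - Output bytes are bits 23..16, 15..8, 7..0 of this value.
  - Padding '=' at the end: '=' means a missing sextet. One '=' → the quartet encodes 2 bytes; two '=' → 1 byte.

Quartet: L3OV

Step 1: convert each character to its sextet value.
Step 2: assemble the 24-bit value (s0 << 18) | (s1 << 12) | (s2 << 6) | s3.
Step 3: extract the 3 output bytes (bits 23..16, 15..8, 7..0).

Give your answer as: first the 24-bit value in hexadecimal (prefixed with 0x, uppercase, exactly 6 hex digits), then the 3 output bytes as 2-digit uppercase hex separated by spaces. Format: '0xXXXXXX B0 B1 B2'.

Answer: 0x2F7395 2F 73 95

Derivation:
Sextets: L=11, 3=55, O=14, V=21
24-bit: (11<<18) | (55<<12) | (14<<6) | 21
      = 0x2C0000 | 0x037000 | 0x000380 | 0x000015
      = 0x2F7395
Bytes: (v>>16)&0xFF=2F, (v>>8)&0xFF=73, v&0xFF=95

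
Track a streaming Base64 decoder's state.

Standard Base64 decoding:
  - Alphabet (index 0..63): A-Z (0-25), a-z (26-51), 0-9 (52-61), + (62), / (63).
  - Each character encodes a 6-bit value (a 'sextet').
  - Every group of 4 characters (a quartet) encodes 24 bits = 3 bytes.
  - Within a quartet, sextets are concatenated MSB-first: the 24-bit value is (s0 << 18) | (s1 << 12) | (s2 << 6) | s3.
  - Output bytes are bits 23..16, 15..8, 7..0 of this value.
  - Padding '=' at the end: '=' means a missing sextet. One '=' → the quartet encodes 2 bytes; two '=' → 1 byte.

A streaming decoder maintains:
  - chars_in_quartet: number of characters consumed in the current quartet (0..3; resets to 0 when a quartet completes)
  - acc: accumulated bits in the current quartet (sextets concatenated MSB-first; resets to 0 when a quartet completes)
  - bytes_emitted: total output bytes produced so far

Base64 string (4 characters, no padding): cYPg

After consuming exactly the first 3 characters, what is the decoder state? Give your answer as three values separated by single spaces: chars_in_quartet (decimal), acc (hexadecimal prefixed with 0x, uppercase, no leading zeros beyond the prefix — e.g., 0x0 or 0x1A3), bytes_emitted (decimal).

Answer: 3 0x1C60F 0

Derivation:
After char 0 ('c'=28): chars_in_quartet=1 acc=0x1C bytes_emitted=0
After char 1 ('Y'=24): chars_in_quartet=2 acc=0x718 bytes_emitted=0
After char 2 ('P'=15): chars_in_quartet=3 acc=0x1C60F bytes_emitted=0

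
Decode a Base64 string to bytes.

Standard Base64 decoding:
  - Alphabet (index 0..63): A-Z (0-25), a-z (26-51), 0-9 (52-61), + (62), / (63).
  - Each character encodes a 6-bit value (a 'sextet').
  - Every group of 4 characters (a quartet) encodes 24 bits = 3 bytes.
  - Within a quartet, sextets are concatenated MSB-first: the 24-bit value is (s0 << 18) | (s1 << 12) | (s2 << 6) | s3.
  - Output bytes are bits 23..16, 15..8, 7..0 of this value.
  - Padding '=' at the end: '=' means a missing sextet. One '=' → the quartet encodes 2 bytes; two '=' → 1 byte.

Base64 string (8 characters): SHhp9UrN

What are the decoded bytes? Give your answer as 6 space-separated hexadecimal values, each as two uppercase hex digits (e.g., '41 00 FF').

Answer: 48 78 69 F5 4A CD

Derivation:
After char 0 ('S'=18): chars_in_quartet=1 acc=0x12 bytes_emitted=0
After char 1 ('H'=7): chars_in_quartet=2 acc=0x487 bytes_emitted=0
After char 2 ('h'=33): chars_in_quartet=3 acc=0x121E1 bytes_emitted=0
After char 3 ('p'=41): chars_in_quartet=4 acc=0x487869 -> emit 48 78 69, reset; bytes_emitted=3
After char 4 ('9'=61): chars_in_quartet=1 acc=0x3D bytes_emitted=3
After char 5 ('U'=20): chars_in_quartet=2 acc=0xF54 bytes_emitted=3
After char 6 ('r'=43): chars_in_quartet=3 acc=0x3D52B bytes_emitted=3
After char 7 ('N'=13): chars_in_quartet=4 acc=0xF54ACD -> emit F5 4A CD, reset; bytes_emitted=6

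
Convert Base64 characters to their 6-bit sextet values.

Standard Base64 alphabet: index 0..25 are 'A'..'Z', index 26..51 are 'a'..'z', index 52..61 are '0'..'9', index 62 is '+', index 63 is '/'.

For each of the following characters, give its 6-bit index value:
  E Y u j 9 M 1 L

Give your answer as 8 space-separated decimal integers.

'E': A..Z range, ord('E') − ord('A') = 4
'Y': A..Z range, ord('Y') − ord('A') = 24
'u': a..z range, 26 + ord('u') − ord('a') = 46
'j': a..z range, 26 + ord('j') − ord('a') = 35
'9': 0..9 range, 52 + ord('9') − ord('0') = 61
'M': A..Z range, ord('M') − ord('A') = 12
'1': 0..9 range, 52 + ord('1') − ord('0') = 53
'L': A..Z range, ord('L') − ord('A') = 11

Answer: 4 24 46 35 61 12 53 11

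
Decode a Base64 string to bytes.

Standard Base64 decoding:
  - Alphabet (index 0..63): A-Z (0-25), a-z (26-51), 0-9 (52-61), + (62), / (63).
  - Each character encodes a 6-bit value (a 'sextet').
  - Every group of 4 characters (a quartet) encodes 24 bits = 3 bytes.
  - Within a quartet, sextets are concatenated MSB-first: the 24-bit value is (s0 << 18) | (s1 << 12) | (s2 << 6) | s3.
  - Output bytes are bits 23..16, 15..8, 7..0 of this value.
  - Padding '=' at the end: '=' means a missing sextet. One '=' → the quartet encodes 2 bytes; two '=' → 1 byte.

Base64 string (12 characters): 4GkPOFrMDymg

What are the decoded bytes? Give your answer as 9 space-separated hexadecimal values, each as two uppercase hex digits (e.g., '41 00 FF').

After char 0 ('4'=56): chars_in_quartet=1 acc=0x38 bytes_emitted=0
After char 1 ('G'=6): chars_in_quartet=2 acc=0xE06 bytes_emitted=0
After char 2 ('k'=36): chars_in_quartet=3 acc=0x381A4 bytes_emitted=0
After char 3 ('P'=15): chars_in_quartet=4 acc=0xE0690F -> emit E0 69 0F, reset; bytes_emitted=3
After char 4 ('O'=14): chars_in_quartet=1 acc=0xE bytes_emitted=3
After char 5 ('F'=5): chars_in_quartet=2 acc=0x385 bytes_emitted=3
After char 6 ('r'=43): chars_in_quartet=3 acc=0xE16B bytes_emitted=3
After char 7 ('M'=12): chars_in_quartet=4 acc=0x385ACC -> emit 38 5A CC, reset; bytes_emitted=6
After char 8 ('D'=3): chars_in_quartet=1 acc=0x3 bytes_emitted=6
After char 9 ('y'=50): chars_in_quartet=2 acc=0xF2 bytes_emitted=6
After char 10 ('m'=38): chars_in_quartet=3 acc=0x3CA6 bytes_emitted=6
After char 11 ('g'=32): chars_in_quartet=4 acc=0xF29A0 -> emit 0F 29 A0, reset; bytes_emitted=9

Answer: E0 69 0F 38 5A CC 0F 29 A0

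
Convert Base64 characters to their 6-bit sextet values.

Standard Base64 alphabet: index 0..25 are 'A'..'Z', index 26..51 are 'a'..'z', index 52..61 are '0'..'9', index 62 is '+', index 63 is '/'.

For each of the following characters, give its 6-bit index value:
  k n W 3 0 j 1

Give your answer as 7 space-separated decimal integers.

Answer: 36 39 22 55 52 35 53

Derivation:
'k': a..z range, 26 + ord('k') − ord('a') = 36
'n': a..z range, 26 + ord('n') − ord('a') = 39
'W': A..Z range, ord('W') − ord('A') = 22
'3': 0..9 range, 52 + ord('3') − ord('0') = 55
'0': 0..9 range, 52 + ord('0') − ord('0') = 52
'j': a..z range, 26 + ord('j') − ord('a') = 35
'1': 0..9 range, 52 + ord('1') − ord('0') = 53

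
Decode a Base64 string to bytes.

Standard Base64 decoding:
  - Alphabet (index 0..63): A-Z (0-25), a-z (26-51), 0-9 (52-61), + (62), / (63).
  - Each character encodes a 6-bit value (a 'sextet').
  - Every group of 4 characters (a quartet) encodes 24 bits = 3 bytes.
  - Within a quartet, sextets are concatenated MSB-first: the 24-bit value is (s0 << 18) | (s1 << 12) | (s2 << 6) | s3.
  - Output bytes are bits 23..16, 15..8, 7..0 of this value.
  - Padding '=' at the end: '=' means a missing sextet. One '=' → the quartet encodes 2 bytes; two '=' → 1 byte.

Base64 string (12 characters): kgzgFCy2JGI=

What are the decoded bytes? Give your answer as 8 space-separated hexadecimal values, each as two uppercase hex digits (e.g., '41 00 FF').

Answer: 92 0C E0 14 2C B6 24 62

Derivation:
After char 0 ('k'=36): chars_in_quartet=1 acc=0x24 bytes_emitted=0
After char 1 ('g'=32): chars_in_quartet=2 acc=0x920 bytes_emitted=0
After char 2 ('z'=51): chars_in_quartet=3 acc=0x24833 bytes_emitted=0
After char 3 ('g'=32): chars_in_quartet=4 acc=0x920CE0 -> emit 92 0C E0, reset; bytes_emitted=3
After char 4 ('F'=5): chars_in_quartet=1 acc=0x5 bytes_emitted=3
After char 5 ('C'=2): chars_in_quartet=2 acc=0x142 bytes_emitted=3
After char 6 ('y'=50): chars_in_quartet=3 acc=0x50B2 bytes_emitted=3
After char 7 ('2'=54): chars_in_quartet=4 acc=0x142CB6 -> emit 14 2C B6, reset; bytes_emitted=6
After char 8 ('J'=9): chars_in_quartet=1 acc=0x9 bytes_emitted=6
After char 9 ('G'=6): chars_in_quartet=2 acc=0x246 bytes_emitted=6
After char 10 ('I'=8): chars_in_quartet=3 acc=0x9188 bytes_emitted=6
Padding '=': partial quartet acc=0x9188 -> emit 24 62; bytes_emitted=8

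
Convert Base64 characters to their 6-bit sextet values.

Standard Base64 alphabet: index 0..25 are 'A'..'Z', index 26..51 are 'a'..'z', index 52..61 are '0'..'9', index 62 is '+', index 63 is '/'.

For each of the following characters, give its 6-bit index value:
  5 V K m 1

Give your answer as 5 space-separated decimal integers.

Answer: 57 21 10 38 53

Derivation:
'5': 0..9 range, 52 + ord('5') − ord('0') = 57
'V': A..Z range, ord('V') − ord('A') = 21
'K': A..Z range, ord('K') − ord('A') = 10
'm': a..z range, 26 + ord('m') − ord('a') = 38
'1': 0..9 range, 52 + ord('1') − ord('0') = 53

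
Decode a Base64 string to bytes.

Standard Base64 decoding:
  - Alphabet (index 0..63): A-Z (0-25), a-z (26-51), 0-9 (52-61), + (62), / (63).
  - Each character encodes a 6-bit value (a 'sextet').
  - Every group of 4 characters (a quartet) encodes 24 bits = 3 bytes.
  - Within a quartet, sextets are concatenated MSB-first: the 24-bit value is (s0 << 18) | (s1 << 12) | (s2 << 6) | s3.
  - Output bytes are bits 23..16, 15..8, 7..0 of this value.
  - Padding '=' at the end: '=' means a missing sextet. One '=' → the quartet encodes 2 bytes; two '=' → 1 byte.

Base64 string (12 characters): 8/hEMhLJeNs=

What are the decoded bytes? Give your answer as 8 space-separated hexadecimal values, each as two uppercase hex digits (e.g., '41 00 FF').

After char 0 ('8'=60): chars_in_quartet=1 acc=0x3C bytes_emitted=0
After char 1 ('/'=63): chars_in_quartet=2 acc=0xF3F bytes_emitted=0
After char 2 ('h'=33): chars_in_quartet=3 acc=0x3CFE1 bytes_emitted=0
After char 3 ('E'=4): chars_in_quartet=4 acc=0xF3F844 -> emit F3 F8 44, reset; bytes_emitted=3
After char 4 ('M'=12): chars_in_quartet=1 acc=0xC bytes_emitted=3
After char 5 ('h'=33): chars_in_quartet=2 acc=0x321 bytes_emitted=3
After char 6 ('L'=11): chars_in_quartet=3 acc=0xC84B bytes_emitted=3
After char 7 ('J'=9): chars_in_quartet=4 acc=0x3212C9 -> emit 32 12 C9, reset; bytes_emitted=6
After char 8 ('e'=30): chars_in_quartet=1 acc=0x1E bytes_emitted=6
After char 9 ('N'=13): chars_in_quartet=2 acc=0x78D bytes_emitted=6
After char 10 ('s'=44): chars_in_quartet=3 acc=0x1E36C bytes_emitted=6
Padding '=': partial quartet acc=0x1E36C -> emit 78 DB; bytes_emitted=8

Answer: F3 F8 44 32 12 C9 78 DB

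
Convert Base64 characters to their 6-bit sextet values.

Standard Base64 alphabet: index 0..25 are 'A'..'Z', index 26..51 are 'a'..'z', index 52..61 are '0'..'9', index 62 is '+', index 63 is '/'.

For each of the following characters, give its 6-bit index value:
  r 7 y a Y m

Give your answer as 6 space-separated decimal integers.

Answer: 43 59 50 26 24 38

Derivation:
'r': a..z range, 26 + ord('r') − ord('a') = 43
'7': 0..9 range, 52 + ord('7') − ord('0') = 59
'y': a..z range, 26 + ord('y') − ord('a') = 50
'a': a..z range, 26 + ord('a') − ord('a') = 26
'Y': A..Z range, ord('Y') − ord('A') = 24
'm': a..z range, 26 + ord('m') − ord('a') = 38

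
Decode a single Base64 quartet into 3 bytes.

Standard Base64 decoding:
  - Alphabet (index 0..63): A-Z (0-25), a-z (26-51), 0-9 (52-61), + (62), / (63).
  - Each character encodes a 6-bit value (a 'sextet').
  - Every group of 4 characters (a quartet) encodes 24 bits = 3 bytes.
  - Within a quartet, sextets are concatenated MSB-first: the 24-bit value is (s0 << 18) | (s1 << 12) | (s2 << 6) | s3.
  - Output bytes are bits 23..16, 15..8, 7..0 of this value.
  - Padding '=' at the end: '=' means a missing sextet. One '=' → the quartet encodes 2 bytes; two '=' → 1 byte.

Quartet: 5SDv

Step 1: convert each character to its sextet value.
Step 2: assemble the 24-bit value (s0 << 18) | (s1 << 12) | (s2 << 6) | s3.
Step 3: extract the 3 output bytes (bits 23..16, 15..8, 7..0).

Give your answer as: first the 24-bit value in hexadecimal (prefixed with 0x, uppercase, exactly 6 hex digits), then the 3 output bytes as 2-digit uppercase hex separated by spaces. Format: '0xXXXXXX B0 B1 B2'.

Sextets: 5=57, S=18, D=3, v=47
24-bit: (57<<18) | (18<<12) | (3<<6) | 47
      = 0xE40000 | 0x012000 | 0x0000C0 | 0x00002F
      = 0xE520EF
Bytes: (v>>16)&0xFF=E5, (v>>8)&0xFF=20, v&0xFF=EF

Answer: 0xE520EF E5 20 EF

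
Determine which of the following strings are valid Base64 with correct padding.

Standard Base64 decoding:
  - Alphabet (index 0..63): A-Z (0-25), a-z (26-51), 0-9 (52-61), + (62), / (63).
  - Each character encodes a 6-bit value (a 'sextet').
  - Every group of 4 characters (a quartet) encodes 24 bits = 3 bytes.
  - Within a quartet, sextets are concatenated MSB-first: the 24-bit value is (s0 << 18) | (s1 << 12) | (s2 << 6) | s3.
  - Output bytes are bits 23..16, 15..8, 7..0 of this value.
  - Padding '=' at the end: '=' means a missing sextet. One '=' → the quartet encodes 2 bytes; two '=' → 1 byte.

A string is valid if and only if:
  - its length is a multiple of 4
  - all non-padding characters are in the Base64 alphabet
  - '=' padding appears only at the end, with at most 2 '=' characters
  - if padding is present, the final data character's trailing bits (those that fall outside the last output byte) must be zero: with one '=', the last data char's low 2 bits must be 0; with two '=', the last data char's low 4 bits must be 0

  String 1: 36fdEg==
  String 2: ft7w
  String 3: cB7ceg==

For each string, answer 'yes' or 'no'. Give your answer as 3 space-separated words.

Answer: yes yes yes

Derivation:
String 1: '36fdEg==' → valid
String 2: 'ft7w' → valid
String 3: 'cB7ceg==' → valid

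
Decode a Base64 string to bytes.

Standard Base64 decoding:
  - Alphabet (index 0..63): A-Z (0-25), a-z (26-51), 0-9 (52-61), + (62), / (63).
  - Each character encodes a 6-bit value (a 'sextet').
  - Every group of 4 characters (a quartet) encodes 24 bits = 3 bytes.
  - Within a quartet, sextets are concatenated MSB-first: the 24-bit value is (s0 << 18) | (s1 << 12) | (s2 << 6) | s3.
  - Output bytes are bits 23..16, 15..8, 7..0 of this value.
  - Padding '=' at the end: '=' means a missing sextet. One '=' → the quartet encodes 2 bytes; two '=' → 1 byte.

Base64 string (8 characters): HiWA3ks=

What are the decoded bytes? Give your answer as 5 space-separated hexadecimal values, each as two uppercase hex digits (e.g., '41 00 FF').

After char 0 ('H'=7): chars_in_quartet=1 acc=0x7 bytes_emitted=0
After char 1 ('i'=34): chars_in_quartet=2 acc=0x1E2 bytes_emitted=0
After char 2 ('W'=22): chars_in_quartet=3 acc=0x7896 bytes_emitted=0
After char 3 ('A'=0): chars_in_quartet=4 acc=0x1E2580 -> emit 1E 25 80, reset; bytes_emitted=3
After char 4 ('3'=55): chars_in_quartet=1 acc=0x37 bytes_emitted=3
After char 5 ('k'=36): chars_in_quartet=2 acc=0xDE4 bytes_emitted=3
After char 6 ('s'=44): chars_in_quartet=3 acc=0x3792C bytes_emitted=3
Padding '=': partial quartet acc=0x3792C -> emit DE 4B; bytes_emitted=5

Answer: 1E 25 80 DE 4B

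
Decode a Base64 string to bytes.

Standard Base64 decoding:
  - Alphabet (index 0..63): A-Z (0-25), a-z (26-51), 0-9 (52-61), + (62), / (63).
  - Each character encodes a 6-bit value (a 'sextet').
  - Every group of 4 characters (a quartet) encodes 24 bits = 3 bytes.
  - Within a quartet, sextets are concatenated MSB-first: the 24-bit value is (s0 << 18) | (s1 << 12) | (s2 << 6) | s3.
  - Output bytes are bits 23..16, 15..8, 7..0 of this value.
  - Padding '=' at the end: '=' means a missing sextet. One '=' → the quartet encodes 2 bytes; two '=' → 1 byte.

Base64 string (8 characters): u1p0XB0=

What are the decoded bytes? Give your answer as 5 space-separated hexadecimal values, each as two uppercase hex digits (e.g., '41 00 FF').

After char 0 ('u'=46): chars_in_quartet=1 acc=0x2E bytes_emitted=0
After char 1 ('1'=53): chars_in_quartet=2 acc=0xBB5 bytes_emitted=0
After char 2 ('p'=41): chars_in_quartet=3 acc=0x2ED69 bytes_emitted=0
After char 3 ('0'=52): chars_in_quartet=4 acc=0xBB5A74 -> emit BB 5A 74, reset; bytes_emitted=3
After char 4 ('X'=23): chars_in_quartet=1 acc=0x17 bytes_emitted=3
After char 5 ('B'=1): chars_in_quartet=2 acc=0x5C1 bytes_emitted=3
After char 6 ('0'=52): chars_in_quartet=3 acc=0x17074 bytes_emitted=3
Padding '=': partial quartet acc=0x17074 -> emit 5C 1D; bytes_emitted=5

Answer: BB 5A 74 5C 1D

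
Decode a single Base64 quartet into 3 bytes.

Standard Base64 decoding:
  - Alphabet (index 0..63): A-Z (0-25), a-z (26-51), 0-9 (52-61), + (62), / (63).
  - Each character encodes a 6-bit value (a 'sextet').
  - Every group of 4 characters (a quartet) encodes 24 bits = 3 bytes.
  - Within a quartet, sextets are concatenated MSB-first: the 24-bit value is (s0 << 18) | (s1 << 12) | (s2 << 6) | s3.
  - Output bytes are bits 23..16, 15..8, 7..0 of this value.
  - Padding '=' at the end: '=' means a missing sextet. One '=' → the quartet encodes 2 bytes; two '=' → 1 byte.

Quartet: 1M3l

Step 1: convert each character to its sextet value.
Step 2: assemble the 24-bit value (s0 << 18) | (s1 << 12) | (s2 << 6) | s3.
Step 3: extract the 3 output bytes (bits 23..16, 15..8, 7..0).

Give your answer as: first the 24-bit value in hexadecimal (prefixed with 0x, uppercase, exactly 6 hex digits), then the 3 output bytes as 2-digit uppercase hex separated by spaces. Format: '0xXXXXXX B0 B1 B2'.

Answer: 0xD4CDE5 D4 CD E5

Derivation:
Sextets: 1=53, M=12, 3=55, l=37
24-bit: (53<<18) | (12<<12) | (55<<6) | 37
      = 0xD40000 | 0x00C000 | 0x000DC0 | 0x000025
      = 0xD4CDE5
Bytes: (v>>16)&0xFF=D4, (v>>8)&0xFF=CD, v&0xFF=E5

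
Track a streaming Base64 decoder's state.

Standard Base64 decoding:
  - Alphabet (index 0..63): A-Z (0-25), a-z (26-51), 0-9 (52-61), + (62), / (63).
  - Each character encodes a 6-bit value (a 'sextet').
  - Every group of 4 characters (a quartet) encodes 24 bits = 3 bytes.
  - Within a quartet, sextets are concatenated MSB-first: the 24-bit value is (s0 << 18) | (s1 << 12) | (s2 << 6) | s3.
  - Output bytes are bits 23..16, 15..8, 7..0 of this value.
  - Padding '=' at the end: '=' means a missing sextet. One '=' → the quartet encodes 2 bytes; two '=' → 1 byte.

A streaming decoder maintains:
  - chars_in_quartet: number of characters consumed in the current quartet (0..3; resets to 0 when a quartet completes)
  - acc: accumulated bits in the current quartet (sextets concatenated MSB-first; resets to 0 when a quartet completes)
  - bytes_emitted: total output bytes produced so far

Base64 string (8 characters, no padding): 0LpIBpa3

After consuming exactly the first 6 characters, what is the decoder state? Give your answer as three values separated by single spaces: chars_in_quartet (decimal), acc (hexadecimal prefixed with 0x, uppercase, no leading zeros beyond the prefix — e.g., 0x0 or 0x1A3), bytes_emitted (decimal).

Answer: 2 0x69 3

Derivation:
After char 0 ('0'=52): chars_in_quartet=1 acc=0x34 bytes_emitted=0
After char 1 ('L'=11): chars_in_quartet=2 acc=0xD0B bytes_emitted=0
After char 2 ('p'=41): chars_in_quartet=3 acc=0x342E9 bytes_emitted=0
After char 3 ('I'=8): chars_in_quartet=4 acc=0xD0BA48 -> emit D0 BA 48, reset; bytes_emitted=3
After char 4 ('B'=1): chars_in_quartet=1 acc=0x1 bytes_emitted=3
After char 5 ('p'=41): chars_in_quartet=2 acc=0x69 bytes_emitted=3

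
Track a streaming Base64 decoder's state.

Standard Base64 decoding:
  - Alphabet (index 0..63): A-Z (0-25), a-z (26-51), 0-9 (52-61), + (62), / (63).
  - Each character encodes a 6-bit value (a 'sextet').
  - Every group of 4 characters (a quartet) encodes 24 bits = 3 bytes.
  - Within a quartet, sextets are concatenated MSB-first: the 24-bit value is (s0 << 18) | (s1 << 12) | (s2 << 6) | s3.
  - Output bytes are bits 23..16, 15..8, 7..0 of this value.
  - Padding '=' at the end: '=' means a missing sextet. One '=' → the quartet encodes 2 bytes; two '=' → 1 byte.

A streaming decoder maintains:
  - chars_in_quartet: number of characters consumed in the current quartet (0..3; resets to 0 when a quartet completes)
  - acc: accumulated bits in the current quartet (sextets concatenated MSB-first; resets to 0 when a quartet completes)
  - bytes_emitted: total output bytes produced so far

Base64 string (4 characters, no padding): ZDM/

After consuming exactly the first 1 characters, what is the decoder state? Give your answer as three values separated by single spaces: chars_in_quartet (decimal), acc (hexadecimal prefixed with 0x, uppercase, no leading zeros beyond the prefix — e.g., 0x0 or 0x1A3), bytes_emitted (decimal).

After char 0 ('Z'=25): chars_in_quartet=1 acc=0x19 bytes_emitted=0

Answer: 1 0x19 0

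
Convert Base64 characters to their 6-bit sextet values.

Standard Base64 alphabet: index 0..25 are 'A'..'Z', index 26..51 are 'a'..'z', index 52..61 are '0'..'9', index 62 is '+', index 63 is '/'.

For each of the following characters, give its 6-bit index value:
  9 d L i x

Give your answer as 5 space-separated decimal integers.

'9': 0..9 range, 52 + ord('9') − ord('0') = 61
'd': a..z range, 26 + ord('d') − ord('a') = 29
'L': A..Z range, ord('L') − ord('A') = 11
'i': a..z range, 26 + ord('i') − ord('a') = 34
'x': a..z range, 26 + ord('x') − ord('a') = 49

Answer: 61 29 11 34 49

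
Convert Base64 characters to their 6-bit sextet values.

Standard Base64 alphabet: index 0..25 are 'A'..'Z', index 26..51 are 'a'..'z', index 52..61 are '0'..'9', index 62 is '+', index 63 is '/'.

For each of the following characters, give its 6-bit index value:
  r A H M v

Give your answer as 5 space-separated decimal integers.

'r': a..z range, 26 + ord('r') − ord('a') = 43
'A': A..Z range, ord('A') − ord('A') = 0
'H': A..Z range, ord('H') − ord('A') = 7
'M': A..Z range, ord('M') − ord('A') = 12
'v': a..z range, 26 + ord('v') − ord('a') = 47

Answer: 43 0 7 12 47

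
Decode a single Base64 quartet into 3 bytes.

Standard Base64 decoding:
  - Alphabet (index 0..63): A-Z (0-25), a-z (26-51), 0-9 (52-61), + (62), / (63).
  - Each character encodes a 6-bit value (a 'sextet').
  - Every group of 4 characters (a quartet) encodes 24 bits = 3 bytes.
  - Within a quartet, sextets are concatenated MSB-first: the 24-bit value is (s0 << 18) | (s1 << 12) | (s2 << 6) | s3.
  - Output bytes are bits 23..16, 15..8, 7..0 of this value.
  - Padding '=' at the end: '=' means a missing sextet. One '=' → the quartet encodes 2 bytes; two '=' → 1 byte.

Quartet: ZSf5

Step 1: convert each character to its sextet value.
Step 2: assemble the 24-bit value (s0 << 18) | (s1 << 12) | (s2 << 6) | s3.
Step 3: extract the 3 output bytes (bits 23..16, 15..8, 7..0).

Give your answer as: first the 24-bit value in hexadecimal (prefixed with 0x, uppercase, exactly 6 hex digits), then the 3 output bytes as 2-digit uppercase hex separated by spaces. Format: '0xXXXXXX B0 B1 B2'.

Answer: 0x6527F9 65 27 F9

Derivation:
Sextets: Z=25, S=18, f=31, 5=57
24-bit: (25<<18) | (18<<12) | (31<<6) | 57
      = 0x640000 | 0x012000 | 0x0007C0 | 0x000039
      = 0x6527F9
Bytes: (v>>16)&0xFF=65, (v>>8)&0xFF=27, v&0xFF=F9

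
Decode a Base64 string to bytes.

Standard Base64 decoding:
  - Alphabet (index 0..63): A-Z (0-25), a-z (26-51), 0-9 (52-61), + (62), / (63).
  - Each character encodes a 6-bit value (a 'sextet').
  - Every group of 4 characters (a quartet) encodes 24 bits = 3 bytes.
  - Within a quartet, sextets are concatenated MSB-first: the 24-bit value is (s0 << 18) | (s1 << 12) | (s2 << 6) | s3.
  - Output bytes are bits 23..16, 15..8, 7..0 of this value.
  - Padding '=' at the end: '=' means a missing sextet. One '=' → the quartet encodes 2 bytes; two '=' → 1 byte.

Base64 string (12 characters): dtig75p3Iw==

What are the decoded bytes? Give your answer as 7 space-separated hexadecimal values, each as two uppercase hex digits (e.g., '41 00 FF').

After char 0 ('d'=29): chars_in_quartet=1 acc=0x1D bytes_emitted=0
After char 1 ('t'=45): chars_in_quartet=2 acc=0x76D bytes_emitted=0
After char 2 ('i'=34): chars_in_quartet=3 acc=0x1DB62 bytes_emitted=0
After char 3 ('g'=32): chars_in_quartet=4 acc=0x76D8A0 -> emit 76 D8 A0, reset; bytes_emitted=3
After char 4 ('7'=59): chars_in_quartet=1 acc=0x3B bytes_emitted=3
After char 5 ('5'=57): chars_in_quartet=2 acc=0xEF9 bytes_emitted=3
After char 6 ('p'=41): chars_in_quartet=3 acc=0x3BE69 bytes_emitted=3
After char 7 ('3'=55): chars_in_quartet=4 acc=0xEF9A77 -> emit EF 9A 77, reset; bytes_emitted=6
After char 8 ('I'=8): chars_in_quartet=1 acc=0x8 bytes_emitted=6
After char 9 ('w'=48): chars_in_quartet=2 acc=0x230 bytes_emitted=6
Padding '==': partial quartet acc=0x230 -> emit 23; bytes_emitted=7

Answer: 76 D8 A0 EF 9A 77 23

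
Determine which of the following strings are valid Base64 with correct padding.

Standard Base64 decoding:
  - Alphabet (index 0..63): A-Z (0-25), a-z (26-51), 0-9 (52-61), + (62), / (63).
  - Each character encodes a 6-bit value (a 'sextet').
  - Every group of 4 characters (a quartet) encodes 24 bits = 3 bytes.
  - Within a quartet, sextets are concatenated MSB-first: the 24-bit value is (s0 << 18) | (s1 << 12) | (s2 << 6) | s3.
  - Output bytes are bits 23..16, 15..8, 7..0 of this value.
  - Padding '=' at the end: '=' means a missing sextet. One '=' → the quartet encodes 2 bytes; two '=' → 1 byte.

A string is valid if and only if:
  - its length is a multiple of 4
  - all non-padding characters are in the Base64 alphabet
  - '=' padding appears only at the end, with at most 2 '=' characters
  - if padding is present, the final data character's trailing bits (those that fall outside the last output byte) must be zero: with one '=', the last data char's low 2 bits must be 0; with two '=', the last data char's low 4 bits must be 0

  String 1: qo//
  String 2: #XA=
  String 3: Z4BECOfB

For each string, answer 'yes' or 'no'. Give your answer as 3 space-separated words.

Answer: yes no yes

Derivation:
String 1: 'qo//' → valid
String 2: '#XA=' → invalid (bad char(s): ['#'])
String 3: 'Z4BECOfB' → valid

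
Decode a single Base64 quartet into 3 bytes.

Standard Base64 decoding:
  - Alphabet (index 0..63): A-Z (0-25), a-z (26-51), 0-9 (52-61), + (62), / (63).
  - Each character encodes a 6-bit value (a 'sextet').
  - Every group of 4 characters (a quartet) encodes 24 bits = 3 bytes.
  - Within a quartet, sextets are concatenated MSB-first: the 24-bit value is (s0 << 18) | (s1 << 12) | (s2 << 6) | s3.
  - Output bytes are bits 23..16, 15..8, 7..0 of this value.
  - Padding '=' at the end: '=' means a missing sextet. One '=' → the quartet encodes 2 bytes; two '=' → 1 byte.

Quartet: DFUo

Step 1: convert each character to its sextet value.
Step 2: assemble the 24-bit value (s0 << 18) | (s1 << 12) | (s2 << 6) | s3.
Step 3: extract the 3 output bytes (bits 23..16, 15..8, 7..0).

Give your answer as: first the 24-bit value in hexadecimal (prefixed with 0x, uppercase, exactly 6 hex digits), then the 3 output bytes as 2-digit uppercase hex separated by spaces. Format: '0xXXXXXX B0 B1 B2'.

Answer: 0x0C5528 0C 55 28

Derivation:
Sextets: D=3, F=5, U=20, o=40
24-bit: (3<<18) | (5<<12) | (20<<6) | 40
      = 0x0C0000 | 0x005000 | 0x000500 | 0x000028
      = 0x0C5528
Bytes: (v>>16)&0xFF=0C, (v>>8)&0xFF=55, v&0xFF=28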